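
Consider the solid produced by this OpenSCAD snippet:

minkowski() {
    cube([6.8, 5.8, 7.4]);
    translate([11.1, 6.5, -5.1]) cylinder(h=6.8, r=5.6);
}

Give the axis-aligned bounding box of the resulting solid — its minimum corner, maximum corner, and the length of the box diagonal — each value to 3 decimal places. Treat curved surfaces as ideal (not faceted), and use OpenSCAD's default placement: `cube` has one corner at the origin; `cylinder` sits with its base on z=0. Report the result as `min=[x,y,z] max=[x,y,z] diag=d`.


A = translate([11.1, 6.5, -5.1]) cylinder(h=6.8, r=5.6) → bbox [5.5,0.9,-5.1] .. [16.7,12.1,1.7]
B = cube([6.8, 5.8, 7.4]) → bbox [0,0,0] .. [6.8,5.8,7.4]
lo = A.lo+B.lo = [5.5+0, 0.9+0, -5.1+0] = [5.500,0.900,-5.100]
hi = A.hi+B.hi = [16.7+6.8, 12.1+5.8, 1.7+7.4] = [23.500,17.900,9.100]
diag = √(18²+17²+14.2²) = √814.64 = 28.542

min=[5.500,0.900,-5.100] max=[23.500,17.900,9.100] diag=28.542


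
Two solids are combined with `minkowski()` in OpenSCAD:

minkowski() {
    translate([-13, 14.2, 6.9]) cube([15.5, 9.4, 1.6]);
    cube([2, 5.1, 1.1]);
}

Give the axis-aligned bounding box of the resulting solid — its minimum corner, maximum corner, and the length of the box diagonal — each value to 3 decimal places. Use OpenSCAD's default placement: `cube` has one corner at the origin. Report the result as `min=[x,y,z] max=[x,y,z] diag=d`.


min=[-13.000,14.200,6.900] max=[4.500,28.700,9.600] diag=22.886

A = translate([-13, 14.2, 6.9]) cube([15.5, 9.4, 1.6]) → bbox [-13,14.2,6.9] .. [2.5,23.6,8.5]
B = cube([2, 5.1, 1.1]) → bbox [0,0,0] .. [2,5.1,1.1]
lo = A.lo+B.lo = [-13+0, 14.2+0, 6.9+0] = [-13.000,14.200,6.900]
hi = A.hi+B.hi = [2.5+2, 23.6+5.1, 8.5+1.1] = [4.500,28.700,9.600]
diag = √(17.5²+14.5²+2.7²) = √523.79 = 22.886


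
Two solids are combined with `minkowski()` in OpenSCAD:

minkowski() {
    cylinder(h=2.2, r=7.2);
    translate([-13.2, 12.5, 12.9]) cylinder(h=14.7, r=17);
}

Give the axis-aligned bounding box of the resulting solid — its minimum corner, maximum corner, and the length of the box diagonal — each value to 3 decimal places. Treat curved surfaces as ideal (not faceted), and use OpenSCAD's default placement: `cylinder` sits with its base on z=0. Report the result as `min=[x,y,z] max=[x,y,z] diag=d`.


A = translate([-13.2, 12.5, 12.9]) cylinder(h=14.7, r=17) → bbox [-30.2,-4.5,12.9] .. [3.8,29.5,27.6]
B = cylinder(h=2.2, r=7.2) → bbox [-7.2,-7.2,0] .. [7.2,7.2,2.2]
lo = A.lo+B.lo = [-30.2-7.2, -4.5-7.2, 12.9+0] = [-37.400,-11.700,12.900]
hi = A.hi+B.hi = [3.8+7.2, 29.5+7.2, 27.6+2.2] = [11.000,36.700,29.800]
diag = √(48.4²+48.4²+16.9²) = √4970.73 = 70.503

min=[-37.400,-11.700,12.900] max=[11.000,36.700,29.800] diag=70.503


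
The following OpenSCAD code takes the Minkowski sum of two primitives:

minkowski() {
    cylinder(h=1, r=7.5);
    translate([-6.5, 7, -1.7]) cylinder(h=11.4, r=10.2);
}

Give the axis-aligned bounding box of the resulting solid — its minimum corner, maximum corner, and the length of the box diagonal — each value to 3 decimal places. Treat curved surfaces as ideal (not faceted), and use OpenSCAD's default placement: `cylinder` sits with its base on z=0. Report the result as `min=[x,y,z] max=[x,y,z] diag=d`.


min=[-24.200,-10.700,-1.700] max=[11.200,24.700,10.700] diag=51.576

A = translate([-6.5, 7, -1.7]) cylinder(h=11.4, r=10.2) → bbox [-16.7,-3.2,-1.7] .. [3.7,17.2,9.7]
B = cylinder(h=1, r=7.5) → bbox [-7.5,-7.5,0] .. [7.5,7.5,1]
lo = A.lo+B.lo = [-16.7-7.5, -3.2-7.5, -1.7+0] = [-24.200,-10.700,-1.700]
hi = A.hi+B.hi = [3.7+7.5, 17.2+7.5, 9.7+1] = [11.200,24.700,10.700]
diag = √(35.4²+35.4²+12.4²) = √2660.08 = 51.576


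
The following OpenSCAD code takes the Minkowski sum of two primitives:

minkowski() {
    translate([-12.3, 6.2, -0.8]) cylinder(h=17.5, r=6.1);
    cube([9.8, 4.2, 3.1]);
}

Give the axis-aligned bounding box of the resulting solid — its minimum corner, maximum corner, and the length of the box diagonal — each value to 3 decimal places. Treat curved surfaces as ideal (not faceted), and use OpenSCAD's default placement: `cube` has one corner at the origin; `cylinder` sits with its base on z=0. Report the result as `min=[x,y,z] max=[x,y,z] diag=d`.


A = translate([-12.3, 6.2, -0.8]) cylinder(h=17.5, r=6.1) → bbox [-18.4,0.1,-0.8] .. [-6.2,12.3,16.7]
B = cube([9.8, 4.2, 3.1]) → bbox [0,0,0] .. [9.8,4.2,3.1]
lo = A.lo+B.lo = [-18.4+0, 0.1+0, -0.8+0] = [-18.400,0.100,-0.800]
hi = A.hi+B.hi = [-6.2+9.8, 12.3+4.2, 16.7+3.1] = [3.600,16.500,19.800]
diag = √(22²+16.4²+20.6²) = √1177.32 = 34.312

min=[-18.400,0.100,-0.800] max=[3.600,16.500,19.800] diag=34.312


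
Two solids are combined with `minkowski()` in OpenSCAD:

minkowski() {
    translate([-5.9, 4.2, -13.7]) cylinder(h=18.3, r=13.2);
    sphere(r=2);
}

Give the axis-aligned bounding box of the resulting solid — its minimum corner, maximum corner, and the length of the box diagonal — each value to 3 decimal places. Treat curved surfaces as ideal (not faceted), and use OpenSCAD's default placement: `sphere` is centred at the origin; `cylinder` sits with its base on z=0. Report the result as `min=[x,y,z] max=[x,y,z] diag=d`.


min=[-21.100,-11.000,-15.700] max=[9.300,19.400,6.600] diag=48.431

A = translate([-5.9, 4.2, -13.7]) cylinder(h=18.3, r=13.2) → bbox [-19.1,-9,-13.7] .. [7.3,17.4,4.6]
B = sphere(r=2) → bbox [-2,-2,-2] .. [2,2,2]
lo = A.lo+B.lo = [-19.1-2, -9-2, -13.7-2] = [-21.100,-11.000,-15.700]
hi = A.hi+B.hi = [7.3+2, 17.4+2, 4.6+2] = [9.300,19.400,6.600]
diag = √(30.4²+30.4²+22.3²) = √2345.61 = 48.431


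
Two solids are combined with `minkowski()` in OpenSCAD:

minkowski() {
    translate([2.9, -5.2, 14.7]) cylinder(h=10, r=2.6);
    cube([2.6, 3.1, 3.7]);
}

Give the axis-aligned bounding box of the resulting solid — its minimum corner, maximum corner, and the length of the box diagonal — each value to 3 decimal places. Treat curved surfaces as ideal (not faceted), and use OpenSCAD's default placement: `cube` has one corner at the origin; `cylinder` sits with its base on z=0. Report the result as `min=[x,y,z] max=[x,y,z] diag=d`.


A = translate([2.9, -5.2, 14.7]) cylinder(h=10, r=2.6) → bbox [0.3,-7.8,14.7] .. [5.5,-2.6,24.7]
B = cube([2.6, 3.1, 3.7]) → bbox [0,0,0] .. [2.6,3.1,3.7]
lo = A.lo+B.lo = [0.3+0, -7.8+0, 14.7+0] = [0.300,-7.800,14.700]
hi = A.hi+B.hi = [5.5+2.6, -2.6+3.1, 24.7+3.7] = [8.100,0.500,28.400]
diag = √(7.8²+8.3²+13.7²) = √317.42 = 17.816

min=[0.300,-7.800,14.700] max=[8.100,0.500,28.400] diag=17.816


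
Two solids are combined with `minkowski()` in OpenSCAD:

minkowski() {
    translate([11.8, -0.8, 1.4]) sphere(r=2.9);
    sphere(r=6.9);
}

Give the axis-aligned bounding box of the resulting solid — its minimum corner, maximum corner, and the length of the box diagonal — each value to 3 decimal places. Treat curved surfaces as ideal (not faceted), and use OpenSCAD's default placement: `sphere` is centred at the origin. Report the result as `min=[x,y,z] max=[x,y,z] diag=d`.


A = translate([11.8, -0.8, 1.4]) sphere(r=2.9) → bbox [8.9,-3.7,-1.5] .. [14.7,2.1,4.3]
B = sphere(r=6.9) → bbox [-6.9,-6.9,-6.9] .. [6.9,6.9,6.9]
lo = A.lo+B.lo = [8.9-6.9, -3.7-6.9, -1.5-6.9] = [2.000,-10.600,-8.400]
hi = A.hi+B.hi = [14.7+6.9, 2.1+6.9, 4.3+6.9] = [21.600,9.000,11.200]
diag = √(19.6²+19.6²+19.6²) = √1152.48 = 33.948

min=[2.000,-10.600,-8.400] max=[21.600,9.000,11.200] diag=33.948


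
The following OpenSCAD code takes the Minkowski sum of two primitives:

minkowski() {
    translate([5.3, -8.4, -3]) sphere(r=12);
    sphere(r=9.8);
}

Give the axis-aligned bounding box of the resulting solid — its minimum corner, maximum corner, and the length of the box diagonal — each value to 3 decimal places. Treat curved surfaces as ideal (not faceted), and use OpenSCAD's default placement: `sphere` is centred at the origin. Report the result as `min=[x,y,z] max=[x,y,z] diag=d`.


min=[-16.500,-30.200,-24.800] max=[27.100,13.400,18.800] diag=75.517

A = translate([5.3, -8.4, -3]) sphere(r=12) → bbox [-6.7,-20.4,-15] .. [17.3,3.6,9]
B = sphere(r=9.8) → bbox [-9.8,-9.8,-9.8] .. [9.8,9.8,9.8]
lo = A.lo+B.lo = [-6.7-9.8, -20.4-9.8, -15-9.8] = [-16.500,-30.200,-24.800]
hi = A.hi+B.hi = [17.3+9.8, 3.6+9.8, 9+9.8] = [27.100,13.400,18.800]
diag = √(43.6²+43.6²+43.6²) = √5702.88 = 75.517


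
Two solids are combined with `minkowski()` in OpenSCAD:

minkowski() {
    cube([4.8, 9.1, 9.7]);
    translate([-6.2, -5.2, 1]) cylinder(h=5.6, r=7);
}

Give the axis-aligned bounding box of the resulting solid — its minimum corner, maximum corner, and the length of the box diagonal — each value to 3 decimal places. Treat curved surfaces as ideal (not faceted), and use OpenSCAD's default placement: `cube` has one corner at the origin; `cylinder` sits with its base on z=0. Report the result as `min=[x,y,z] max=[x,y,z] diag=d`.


min=[-13.200,-12.200,1.000] max=[5.600,10.900,16.300] diag=33.483

A = translate([-6.2, -5.2, 1]) cylinder(h=5.6, r=7) → bbox [-13.2,-12.2,1] .. [0.8,1.8,6.6]
B = cube([4.8, 9.1, 9.7]) → bbox [0,0,0] .. [4.8,9.1,9.7]
lo = A.lo+B.lo = [-13.2+0, -12.2+0, 1+0] = [-13.200,-12.200,1.000]
hi = A.hi+B.hi = [0.8+4.8, 1.8+9.1, 6.6+9.7] = [5.600,10.900,16.300]
diag = √(18.8²+23.1²+15.3²) = √1121.14 = 33.483


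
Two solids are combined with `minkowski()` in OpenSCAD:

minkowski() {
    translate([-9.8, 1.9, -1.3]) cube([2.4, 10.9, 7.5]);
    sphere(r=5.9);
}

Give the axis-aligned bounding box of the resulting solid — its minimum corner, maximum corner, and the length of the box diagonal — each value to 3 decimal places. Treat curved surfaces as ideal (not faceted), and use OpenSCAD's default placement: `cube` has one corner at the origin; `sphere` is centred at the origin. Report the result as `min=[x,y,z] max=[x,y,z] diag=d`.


A = translate([-9.8, 1.9, -1.3]) cube([2.4, 10.9, 7.5]) → bbox [-9.8,1.9,-1.3] .. [-7.4,12.8,6.2]
B = sphere(r=5.9) → bbox [-5.9,-5.9,-5.9] .. [5.9,5.9,5.9]
lo = A.lo+B.lo = [-9.8-5.9, 1.9-5.9, -1.3-5.9] = [-15.700,-4.000,-7.200]
hi = A.hi+B.hi = [-7.4+5.9, 12.8+5.9, 6.2+5.9] = [-1.500,18.700,12.100]
diag = √(14.2²+22.7²+19.3²) = √1089.42 = 33.006

min=[-15.700,-4.000,-7.200] max=[-1.500,18.700,12.100] diag=33.006


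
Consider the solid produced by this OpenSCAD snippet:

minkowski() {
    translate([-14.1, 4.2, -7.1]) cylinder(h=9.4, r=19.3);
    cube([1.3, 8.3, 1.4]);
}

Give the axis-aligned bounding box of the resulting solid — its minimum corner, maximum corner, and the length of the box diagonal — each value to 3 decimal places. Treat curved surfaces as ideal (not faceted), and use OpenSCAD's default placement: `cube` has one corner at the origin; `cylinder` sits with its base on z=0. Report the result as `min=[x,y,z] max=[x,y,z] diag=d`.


A = translate([-14.1, 4.2, -7.1]) cylinder(h=9.4, r=19.3) → bbox [-33.4,-15.1,-7.1] .. [5.2,23.5,2.3]
B = cube([1.3, 8.3, 1.4]) → bbox [0,0,0] .. [1.3,8.3,1.4]
lo = A.lo+B.lo = [-33.4+0, -15.1+0, -7.1+0] = [-33.400,-15.100,-7.100]
hi = A.hi+B.hi = [5.2+1.3, 23.5+8.3, 2.3+1.4] = [6.500,31.800,3.700]
diag = √(39.9²+46.9²+10.8²) = √3908.26 = 62.516

min=[-33.400,-15.100,-7.100] max=[6.500,31.800,3.700] diag=62.516


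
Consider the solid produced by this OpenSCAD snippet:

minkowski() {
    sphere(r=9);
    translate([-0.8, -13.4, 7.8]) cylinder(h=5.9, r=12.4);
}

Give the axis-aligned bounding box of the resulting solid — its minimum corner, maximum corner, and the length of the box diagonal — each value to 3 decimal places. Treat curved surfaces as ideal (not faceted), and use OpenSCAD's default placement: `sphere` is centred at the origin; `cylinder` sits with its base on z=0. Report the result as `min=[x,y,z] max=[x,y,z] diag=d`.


min=[-22.200,-34.800,-1.200] max=[20.600,8.000,22.700] diag=65.076

A = translate([-0.8, -13.4, 7.8]) cylinder(h=5.9, r=12.4) → bbox [-13.2,-25.8,7.8] .. [11.6,-1,13.7]
B = sphere(r=9) → bbox [-9,-9,-9] .. [9,9,9]
lo = A.lo+B.lo = [-13.2-9, -25.8-9, 7.8-9] = [-22.200,-34.800,-1.200]
hi = A.hi+B.hi = [11.6+9, -1+9, 13.7+9] = [20.600,8.000,22.700]
diag = √(42.8²+42.8²+23.9²) = √4234.89 = 65.076


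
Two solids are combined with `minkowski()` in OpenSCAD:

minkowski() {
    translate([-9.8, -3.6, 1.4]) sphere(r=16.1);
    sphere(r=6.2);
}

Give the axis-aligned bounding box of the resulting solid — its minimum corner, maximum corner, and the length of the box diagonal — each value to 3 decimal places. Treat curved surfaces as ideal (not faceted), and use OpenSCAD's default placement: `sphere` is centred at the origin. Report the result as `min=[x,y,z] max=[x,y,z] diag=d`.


A = translate([-9.8, -3.6, 1.4]) sphere(r=16.1) → bbox [-25.9,-19.7,-14.7] .. [6.3,12.5,17.5]
B = sphere(r=6.2) → bbox [-6.2,-6.2,-6.2] .. [6.2,6.2,6.2]
lo = A.lo+B.lo = [-25.9-6.2, -19.7-6.2, -14.7-6.2] = [-32.100,-25.900,-20.900]
hi = A.hi+B.hi = [6.3+6.2, 12.5+6.2, 17.5+6.2] = [12.500,18.700,23.700]
diag = √(44.6²+44.6²+44.6²) = √5967.48 = 77.249

min=[-32.100,-25.900,-20.900] max=[12.500,18.700,23.700] diag=77.249


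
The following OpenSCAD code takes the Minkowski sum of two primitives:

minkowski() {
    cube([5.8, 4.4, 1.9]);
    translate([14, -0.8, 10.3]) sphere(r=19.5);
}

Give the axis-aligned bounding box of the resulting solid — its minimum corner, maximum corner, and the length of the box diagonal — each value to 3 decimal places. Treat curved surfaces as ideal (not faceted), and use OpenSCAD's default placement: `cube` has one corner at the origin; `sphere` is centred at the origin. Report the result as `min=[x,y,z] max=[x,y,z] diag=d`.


A = translate([14, -0.8, 10.3]) sphere(r=19.5) → bbox [-5.5,-20.3,-9.2] .. [33.5,18.7,29.8]
B = cube([5.8, 4.4, 1.9]) → bbox [0,0,0] .. [5.8,4.4,1.9]
lo = A.lo+B.lo = [-5.5+0, -20.3+0, -9.2+0] = [-5.500,-20.300,-9.200]
hi = A.hi+B.hi = [33.5+5.8, 18.7+4.4, 29.8+1.9] = [39.300,23.100,31.700]
diag = √(44.8²+43.4²+40.9²) = √5563.41 = 74.588

min=[-5.500,-20.300,-9.200] max=[39.300,23.100,31.700] diag=74.588


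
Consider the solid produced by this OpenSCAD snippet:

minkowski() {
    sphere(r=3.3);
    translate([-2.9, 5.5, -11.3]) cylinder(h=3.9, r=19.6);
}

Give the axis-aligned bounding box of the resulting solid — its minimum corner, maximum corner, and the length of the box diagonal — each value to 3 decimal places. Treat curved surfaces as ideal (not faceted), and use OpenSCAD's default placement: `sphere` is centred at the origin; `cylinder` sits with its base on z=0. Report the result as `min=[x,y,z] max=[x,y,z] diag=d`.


min=[-25.800,-17.400,-14.600] max=[20.000,28.400,-4.100] diag=65.617

A = translate([-2.9, 5.5, -11.3]) cylinder(h=3.9, r=19.6) → bbox [-22.5,-14.1,-11.3] .. [16.7,25.1,-7.4]
B = sphere(r=3.3) → bbox [-3.3,-3.3,-3.3] .. [3.3,3.3,3.3]
lo = A.lo+B.lo = [-22.5-3.3, -14.1-3.3, -11.3-3.3] = [-25.800,-17.400,-14.600]
hi = A.hi+B.hi = [16.7+3.3, 25.1+3.3, -7.4+3.3] = [20.000,28.400,-4.100]
diag = √(45.8²+45.8²+10.5²) = √4305.53 = 65.617


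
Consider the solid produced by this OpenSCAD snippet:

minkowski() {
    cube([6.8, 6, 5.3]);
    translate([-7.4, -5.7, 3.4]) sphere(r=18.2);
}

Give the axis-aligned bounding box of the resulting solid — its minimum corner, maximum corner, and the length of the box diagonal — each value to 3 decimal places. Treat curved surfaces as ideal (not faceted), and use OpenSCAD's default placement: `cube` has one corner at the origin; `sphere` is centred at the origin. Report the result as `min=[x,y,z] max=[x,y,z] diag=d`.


min=[-25.600,-23.900,-14.800] max=[17.600,18.500,26.900] diag=73.504

A = translate([-7.4, -5.7, 3.4]) sphere(r=18.2) → bbox [-25.6,-23.9,-14.8] .. [10.8,12.5,21.6]
B = cube([6.8, 6, 5.3]) → bbox [0,0,0] .. [6.8,6,5.3]
lo = A.lo+B.lo = [-25.6+0, -23.9+0, -14.8+0] = [-25.600,-23.900,-14.800]
hi = A.hi+B.hi = [10.8+6.8, 12.5+6, 21.6+5.3] = [17.600,18.500,26.900]
diag = √(43.2²+42.4²+41.7²) = √5402.89 = 73.504


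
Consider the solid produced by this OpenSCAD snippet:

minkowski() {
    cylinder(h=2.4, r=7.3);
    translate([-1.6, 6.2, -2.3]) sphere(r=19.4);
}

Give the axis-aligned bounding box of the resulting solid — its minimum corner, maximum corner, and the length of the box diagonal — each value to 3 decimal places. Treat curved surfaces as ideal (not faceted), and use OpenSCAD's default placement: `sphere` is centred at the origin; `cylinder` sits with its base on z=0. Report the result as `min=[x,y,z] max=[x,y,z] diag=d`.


min=[-28.300,-20.500,-21.700] max=[25.100,32.900,19.500] diag=86.027

A = translate([-1.6, 6.2, -2.3]) sphere(r=19.4) → bbox [-21,-13.2,-21.7] .. [17.8,25.6,17.1]
B = cylinder(h=2.4, r=7.3) → bbox [-7.3,-7.3,0] .. [7.3,7.3,2.4]
lo = A.lo+B.lo = [-21-7.3, -13.2-7.3, -21.7+0] = [-28.300,-20.500,-21.700]
hi = A.hi+B.hi = [17.8+7.3, 25.6+7.3, 17.1+2.4] = [25.100,32.900,19.500]
diag = √(53.4²+53.4²+41.2²) = √7400.56 = 86.027


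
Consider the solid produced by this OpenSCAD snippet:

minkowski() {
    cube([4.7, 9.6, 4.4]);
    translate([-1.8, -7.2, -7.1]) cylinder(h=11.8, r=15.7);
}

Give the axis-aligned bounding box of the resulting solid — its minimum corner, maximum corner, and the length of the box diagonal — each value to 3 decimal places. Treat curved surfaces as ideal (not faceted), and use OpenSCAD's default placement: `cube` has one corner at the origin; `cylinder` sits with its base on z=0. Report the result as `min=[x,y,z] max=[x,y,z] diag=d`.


min=[-17.500,-22.900,-7.100] max=[18.600,18.100,9.100] diag=56.979

A = translate([-1.8, -7.2, -7.1]) cylinder(h=11.8, r=15.7) → bbox [-17.5,-22.9,-7.1] .. [13.9,8.5,4.7]
B = cube([4.7, 9.6, 4.4]) → bbox [0,0,0] .. [4.7,9.6,4.4]
lo = A.lo+B.lo = [-17.5+0, -22.9+0, -7.1+0] = [-17.500,-22.900,-7.100]
hi = A.hi+B.hi = [13.9+4.7, 8.5+9.6, 4.7+4.4] = [18.600,18.100,9.100]
diag = √(36.1²+41²+16.2²) = √3246.65 = 56.979


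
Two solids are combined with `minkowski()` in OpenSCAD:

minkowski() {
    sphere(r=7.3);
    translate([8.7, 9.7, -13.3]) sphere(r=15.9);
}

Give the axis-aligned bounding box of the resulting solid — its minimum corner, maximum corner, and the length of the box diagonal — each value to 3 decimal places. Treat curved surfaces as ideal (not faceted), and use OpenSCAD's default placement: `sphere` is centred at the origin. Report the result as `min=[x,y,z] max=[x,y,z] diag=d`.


min=[-14.500,-13.500,-36.500] max=[31.900,32.900,9.900] diag=80.367

A = translate([8.7, 9.7, -13.3]) sphere(r=15.9) → bbox [-7.2,-6.2,-29.2] .. [24.6,25.6,2.6]
B = sphere(r=7.3) → bbox [-7.3,-7.3,-7.3] .. [7.3,7.3,7.3]
lo = A.lo+B.lo = [-7.2-7.3, -6.2-7.3, -29.2-7.3] = [-14.500,-13.500,-36.500]
hi = A.hi+B.hi = [24.6+7.3, 25.6+7.3, 2.6+7.3] = [31.900,32.900,9.900]
diag = √(46.4²+46.4²+46.4²) = √6458.88 = 80.367


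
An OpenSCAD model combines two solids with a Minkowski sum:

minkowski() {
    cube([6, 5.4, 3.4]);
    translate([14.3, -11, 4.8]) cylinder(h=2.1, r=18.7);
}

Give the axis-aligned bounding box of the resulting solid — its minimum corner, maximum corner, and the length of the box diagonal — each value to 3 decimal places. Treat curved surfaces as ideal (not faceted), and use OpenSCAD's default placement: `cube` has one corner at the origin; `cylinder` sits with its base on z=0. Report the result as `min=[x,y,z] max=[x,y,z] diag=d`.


A = translate([14.3, -11, 4.8]) cylinder(h=2.1, r=18.7) → bbox [-4.4,-29.7,4.8] .. [33,7.7,6.9]
B = cube([6, 5.4, 3.4]) → bbox [0,0,0] .. [6,5.4,3.4]
lo = A.lo+B.lo = [-4.4+0, -29.7+0, 4.8+0] = [-4.400,-29.700,4.800]
hi = A.hi+B.hi = [33+6, 7.7+5.4, 6.9+3.4] = [39.000,13.100,10.300]
diag = √(43.4²+42.8²+5.5²) = √3745.65 = 61.202

min=[-4.400,-29.700,4.800] max=[39.000,13.100,10.300] diag=61.202


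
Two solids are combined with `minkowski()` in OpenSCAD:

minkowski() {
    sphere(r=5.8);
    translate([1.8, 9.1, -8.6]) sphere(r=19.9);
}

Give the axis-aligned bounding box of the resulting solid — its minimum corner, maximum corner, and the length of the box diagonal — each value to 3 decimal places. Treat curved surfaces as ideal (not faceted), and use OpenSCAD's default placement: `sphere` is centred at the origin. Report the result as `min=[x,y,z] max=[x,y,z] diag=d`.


A = translate([1.8, 9.1, -8.6]) sphere(r=19.9) → bbox [-18.1,-10.8,-28.5] .. [21.7,29,11.3]
B = sphere(r=5.8) → bbox [-5.8,-5.8,-5.8] .. [5.8,5.8,5.8]
lo = A.lo+B.lo = [-18.1-5.8, -10.8-5.8, -28.5-5.8] = [-23.900,-16.600,-34.300]
hi = A.hi+B.hi = [21.7+5.8, 29+5.8, 11.3+5.8] = [27.500,34.800,17.100]
diag = √(51.4²+51.4²+51.4²) = √7925.88 = 89.027

min=[-23.900,-16.600,-34.300] max=[27.500,34.800,17.100] diag=89.027


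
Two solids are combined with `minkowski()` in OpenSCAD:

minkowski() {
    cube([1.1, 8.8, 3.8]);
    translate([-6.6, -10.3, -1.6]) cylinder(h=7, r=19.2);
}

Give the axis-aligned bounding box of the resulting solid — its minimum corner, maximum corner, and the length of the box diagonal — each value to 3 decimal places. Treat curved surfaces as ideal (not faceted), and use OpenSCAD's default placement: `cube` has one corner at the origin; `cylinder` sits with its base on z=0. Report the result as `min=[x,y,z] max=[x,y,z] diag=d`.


A = translate([-6.6, -10.3, -1.6]) cylinder(h=7, r=19.2) → bbox [-25.8,-29.5,-1.6] .. [12.6,8.9,5.4]
B = cube([1.1, 8.8, 3.8]) → bbox [0,0,0] .. [1.1,8.8,3.8]
lo = A.lo+B.lo = [-25.8+0, -29.5+0, -1.6+0] = [-25.800,-29.500,-1.600]
hi = A.hi+B.hi = [12.6+1.1, 8.9+8.8, 5.4+3.8] = [13.700,17.700,9.200]
diag = √(39.5²+47.2²+10.8²) = √3904.73 = 62.488

min=[-25.800,-29.500,-1.600] max=[13.700,17.700,9.200] diag=62.488


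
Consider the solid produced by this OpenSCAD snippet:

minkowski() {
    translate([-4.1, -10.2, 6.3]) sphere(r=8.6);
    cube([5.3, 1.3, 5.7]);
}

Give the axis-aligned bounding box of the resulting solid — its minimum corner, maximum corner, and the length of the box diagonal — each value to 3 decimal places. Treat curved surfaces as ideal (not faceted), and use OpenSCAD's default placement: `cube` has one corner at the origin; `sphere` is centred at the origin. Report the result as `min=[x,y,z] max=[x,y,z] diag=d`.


min=[-12.700,-18.800,-2.300] max=[9.800,-0.300,20.600] diag=37.053

A = translate([-4.1, -10.2, 6.3]) sphere(r=8.6) → bbox [-12.7,-18.8,-2.3] .. [4.5,-1.6,14.9]
B = cube([5.3, 1.3, 5.7]) → bbox [0,0,0] .. [5.3,1.3,5.7]
lo = A.lo+B.lo = [-12.7+0, -18.8+0, -2.3+0] = [-12.700,-18.800,-2.300]
hi = A.hi+B.hi = [4.5+5.3, -1.6+1.3, 14.9+5.7] = [9.800,-0.300,20.600]
diag = √(22.5²+18.5²+22.9²) = √1372.91 = 37.053


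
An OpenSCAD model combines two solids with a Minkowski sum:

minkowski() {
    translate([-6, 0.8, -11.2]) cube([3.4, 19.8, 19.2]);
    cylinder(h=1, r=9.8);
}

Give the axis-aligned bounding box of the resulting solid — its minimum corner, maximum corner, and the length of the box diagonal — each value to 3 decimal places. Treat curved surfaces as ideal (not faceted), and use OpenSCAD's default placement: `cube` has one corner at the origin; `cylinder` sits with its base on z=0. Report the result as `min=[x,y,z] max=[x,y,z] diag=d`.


A = translate([-6, 0.8, -11.2]) cube([3.4, 19.8, 19.2]) → bbox [-6,0.8,-11.2] .. [-2.6,20.6,8]
B = cylinder(h=1, r=9.8) → bbox [-9.8,-9.8,0] .. [9.8,9.8,1]
lo = A.lo+B.lo = [-6-9.8, 0.8-9.8, -11.2+0] = [-15.800,-9.000,-11.200]
hi = A.hi+B.hi = [-2.6+9.8, 20.6+9.8, 8+1] = [7.200,30.400,9.000]
diag = √(23²+39.4²+20.2²) = √2489.4 = 49.894

min=[-15.800,-9.000,-11.200] max=[7.200,30.400,9.000] diag=49.894


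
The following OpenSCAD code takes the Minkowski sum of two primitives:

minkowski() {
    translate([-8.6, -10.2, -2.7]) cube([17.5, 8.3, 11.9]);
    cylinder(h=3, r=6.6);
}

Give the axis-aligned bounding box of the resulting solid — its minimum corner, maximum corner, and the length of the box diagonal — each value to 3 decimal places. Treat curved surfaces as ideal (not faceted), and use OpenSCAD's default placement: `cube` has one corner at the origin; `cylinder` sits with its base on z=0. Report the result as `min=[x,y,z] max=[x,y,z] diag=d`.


min=[-15.200,-16.800,-2.700] max=[15.500,4.700,12.200] diag=40.333

A = translate([-8.6, -10.2, -2.7]) cube([17.5, 8.3, 11.9]) → bbox [-8.6,-10.2,-2.7] .. [8.9,-1.9,9.2]
B = cylinder(h=3, r=6.6) → bbox [-6.6,-6.6,0] .. [6.6,6.6,3]
lo = A.lo+B.lo = [-8.6-6.6, -10.2-6.6, -2.7+0] = [-15.200,-16.800,-2.700]
hi = A.hi+B.hi = [8.9+6.6, -1.9+6.6, 9.2+3] = [15.500,4.700,12.200]
diag = √(30.7²+21.5²+14.9²) = √1626.75 = 40.333


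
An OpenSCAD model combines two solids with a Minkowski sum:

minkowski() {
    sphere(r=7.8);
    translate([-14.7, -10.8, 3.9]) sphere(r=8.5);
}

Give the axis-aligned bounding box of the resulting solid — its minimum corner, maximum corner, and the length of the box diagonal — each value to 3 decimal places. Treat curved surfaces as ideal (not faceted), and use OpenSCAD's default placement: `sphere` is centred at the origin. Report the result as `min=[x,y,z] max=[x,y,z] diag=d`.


min=[-31.000,-27.100,-12.400] max=[1.600,5.500,20.200] diag=56.465

A = translate([-14.7, -10.8, 3.9]) sphere(r=8.5) → bbox [-23.2,-19.3,-4.6] .. [-6.2,-2.3,12.4]
B = sphere(r=7.8) → bbox [-7.8,-7.8,-7.8] .. [7.8,7.8,7.8]
lo = A.lo+B.lo = [-23.2-7.8, -19.3-7.8, -4.6-7.8] = [-31.000,-27.100,-12.400]
hi = A.hi+B.hi = [-6.2+7.8, -2.3+7.8, 12.4+7.8] = [1.600,5.500,20.200]
diag = √(32.6²+32.6²+32.6²) = √3188.28 = 56.465


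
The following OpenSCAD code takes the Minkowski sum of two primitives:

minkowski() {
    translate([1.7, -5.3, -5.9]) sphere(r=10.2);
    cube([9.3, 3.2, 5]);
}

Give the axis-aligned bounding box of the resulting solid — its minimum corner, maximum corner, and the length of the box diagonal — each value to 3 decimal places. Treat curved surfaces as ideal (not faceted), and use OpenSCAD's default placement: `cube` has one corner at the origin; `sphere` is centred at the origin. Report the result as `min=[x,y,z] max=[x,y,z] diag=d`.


min=[-8.500,-15.500,-16.100] max=[21.200,8.100,9.300] diag=45.653

A = translate([1.7, -5.3, -5.9]) sphere(r=10.2) → bbox [-8.5,-15.5,-16.1] .. [11.9,4.9,4.3]
B = cube([9.3, 3.2, 5]) → bbox [0,0,0] .. [9.3,3.2,5]
lo = A.lo+B.lo = [-8.5+0, -15.5+0, -16.1+0] = [-8.500,-15.500,-16.100]
hi = A.hi+B.hi = [11.9+9.3, 4.9+3.2, 4.3+5] = [21.200,8.100,9.300]
diag = √(29.7²+23.6²+25.4²) = √2084.21 = 45.653


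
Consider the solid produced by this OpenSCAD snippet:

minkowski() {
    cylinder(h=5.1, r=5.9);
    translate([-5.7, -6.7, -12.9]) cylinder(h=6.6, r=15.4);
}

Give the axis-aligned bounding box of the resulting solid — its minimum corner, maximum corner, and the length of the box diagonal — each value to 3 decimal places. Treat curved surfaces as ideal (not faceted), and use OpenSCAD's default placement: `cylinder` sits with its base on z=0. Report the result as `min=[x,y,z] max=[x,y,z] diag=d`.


A = translate([-5.7, -6.7, -12.9]) cylinder(h=6.6, r=15.4) → bbox [-21.1,-22.1,-12.9] .. [9.7,8.7,-6.3]
B = cylinder(h=5.1, r=5.9) → bbox [-5.9,-5.9,0] .. [5.9,5.9,5.1]
lo = A.lo+B.lo = [-21.1-5.9, -22.1-5.9, -12.9+0] = [-27.000,-28.000,-12.900]
hi = A.hi+B.hi = [9.7+5.9, 8.7+5.9, -6.3+5.1] = [15.600,14.600,-1.200]
diag = √(42.6²+42.6²+11.7²) = √3766.41 = 61.371

min=[-27.000,-28.000,-12.900] max=[15.600,14.600,-1.200] diag=61.371


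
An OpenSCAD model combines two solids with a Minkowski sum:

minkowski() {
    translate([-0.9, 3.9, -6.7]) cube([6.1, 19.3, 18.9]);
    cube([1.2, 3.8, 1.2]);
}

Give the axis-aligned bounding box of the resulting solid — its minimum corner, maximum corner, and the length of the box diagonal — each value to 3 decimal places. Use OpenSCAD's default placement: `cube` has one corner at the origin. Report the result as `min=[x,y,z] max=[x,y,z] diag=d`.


min=[-0.900,3.900,-6.700] max=[6.400,27.000,13.400] diag=31.479

A = translate([-0.9, 3.9, -6.7]) cube([6.1, 19.3, 18.9]) → bbox [-0.9,3.9,-6.7] .. [5.2,23.2,12.2]
B = cube([1.2, 3.8, 1.2]) → bbox [0,0,0] .. [1.2,3.8,1.2]
lo = A.lo+B.lo = [-0.9+0, 3.9+0, -6.7+0] = [-0.900,3.900,-6.700]
hi = A.hi+B.hi = [5.2+1.2, 23.2+3.8, 12.2+1.2] = [6.400,27.000,13.400]
diag = √(7.3²+23.1²+20.1²) = √990.91 = 31.479


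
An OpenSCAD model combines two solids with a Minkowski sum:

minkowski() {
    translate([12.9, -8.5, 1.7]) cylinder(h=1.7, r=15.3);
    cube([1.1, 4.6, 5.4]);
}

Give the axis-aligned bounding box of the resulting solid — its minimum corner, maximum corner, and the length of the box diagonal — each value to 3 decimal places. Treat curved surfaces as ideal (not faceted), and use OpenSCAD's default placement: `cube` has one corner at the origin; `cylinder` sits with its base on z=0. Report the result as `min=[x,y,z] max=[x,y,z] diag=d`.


A = translate([12.9, -8.5, 1.7]) cylinder(h=1.7, r=15.3) → bbox [-2.4,-23.8,1.7] .. [28.2,6.8,3.4]
B = cube([1.1, 4.6, 5.4]) → bbox [0,0,0] .. [1.1,4.6,5.4]
lo = A.lo+B.lo = [-2.4+0, -23.8+0, 1.7+0] = [-2.400,-23.800,1.700]
hi = A.hi+B.hi = [28.2+1.1, 6.8+4.6, 3.4+5.4] = [29.300,11.400,8.800]
diag = √(31.7²+35.2²+7.1²) = √2294.34 = 47.899

min=[-2.400,-23.800,1.700] max=[29.300,11.400,8.800] diag=47.899


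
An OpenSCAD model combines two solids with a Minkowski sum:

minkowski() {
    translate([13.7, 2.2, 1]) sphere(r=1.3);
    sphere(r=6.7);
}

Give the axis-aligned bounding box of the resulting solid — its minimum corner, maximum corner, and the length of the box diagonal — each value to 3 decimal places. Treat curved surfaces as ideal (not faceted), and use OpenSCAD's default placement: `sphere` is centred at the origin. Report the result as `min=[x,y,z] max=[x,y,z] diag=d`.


A = translate([13.7, 2.2, 1]) sphere(r=1.3) → bbox [12.4,0.9,-0.3] .. [15,3.5,2.3]
B = sphere(r=6.7) → bbox [-6.7,-6.7,-6.7] .. [6.7,6.7,6.7]
lo = A.lo+B.lo = [12.4-6.7, 0.9-6.7, -0.3-6.7] = [5.700,-5.800,-7.000]
hi = A.hi+B.hi = [15+6.7, 3.5+6.7, 2.3+6.7] = [21.700,10.200,9.000]
diag = √(16²+16²+16²) = √768 = 27.713

min=[5.700,-5.800,-7.000] max=[21.700,10.200,9.000] diag=27.713


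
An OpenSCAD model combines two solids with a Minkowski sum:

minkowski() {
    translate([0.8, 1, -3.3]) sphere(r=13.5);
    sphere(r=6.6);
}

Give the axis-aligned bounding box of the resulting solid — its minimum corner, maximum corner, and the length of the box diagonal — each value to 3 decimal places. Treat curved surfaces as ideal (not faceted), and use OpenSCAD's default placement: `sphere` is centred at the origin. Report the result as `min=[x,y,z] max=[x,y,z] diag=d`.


A = translate([0.8, 1, -3.3]) sphere(r=13.5) → bbox [-12.7,-12.5,-16.8] .. [14.3,14.5,10.2]
B = sphere(r=6.6) → bbox [-6.6,-6.6,-6.6] .. [6.6,6.6,6.6]
lo = A.lo+B.lo = [-12.7-6.6, -12.5-6.6, -16.8-6.6] = [-19.300,-19.100,-23.400]
hi = A.hi+B.hi = [14.3+6.6, 14.5+6.6, 10.2+6.6] = [20.900,21.100,16.800]
diag = √(40.2²+40.2²+40.2²) = √4848.12 = 69.628

min=[-19.300,-19.100,-23.400] max=[20.900,21.100,16.800] diag=69.628


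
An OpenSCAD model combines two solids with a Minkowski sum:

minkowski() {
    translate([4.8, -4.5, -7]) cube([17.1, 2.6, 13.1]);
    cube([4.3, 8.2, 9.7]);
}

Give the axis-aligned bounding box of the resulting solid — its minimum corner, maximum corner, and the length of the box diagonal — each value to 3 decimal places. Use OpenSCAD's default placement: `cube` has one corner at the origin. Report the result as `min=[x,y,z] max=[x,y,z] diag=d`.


min=[4.800,-4.500,-7.000] max=[26.200,6.300,15.800] diag=33.082

A = translate([4.8, -4.5, -7]) cube([17.1, 2.6, 13.1]) → bbox [4.8,-4.5,-7] .. [21.9,-1.9,6.1]
B = cube([4.3, 8.2, 9.7]) → bbox [0,0,0] .. [4.3,8.2,9.7]
lo = A.lo+B.lo = [4.8+0, -4.5+0, -7+0] = [4.800,-4.500,-7.000]
hi = A.hi+B.hi = [21.9+4.3, -1.9+8.2, 6.1+9.7] = [26.200,6.300,15.800]
diag = √(21.4²+10.8²+22.8²) = √1094.44 = 33.082


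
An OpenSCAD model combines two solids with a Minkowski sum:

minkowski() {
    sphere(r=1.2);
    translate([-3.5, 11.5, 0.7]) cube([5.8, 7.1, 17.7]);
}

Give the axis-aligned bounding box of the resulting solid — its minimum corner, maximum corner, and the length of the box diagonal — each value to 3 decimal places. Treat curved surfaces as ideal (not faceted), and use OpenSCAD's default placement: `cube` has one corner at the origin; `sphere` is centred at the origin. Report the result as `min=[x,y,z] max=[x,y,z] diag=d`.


A = translate([-3.5, 11.5, 0.7]) cube([5.8, 7.1, 17.7]) → bbox [-3.5,11.5,0.7] .. [2.3,18.6,18.4]
B = sphere(r=1.2) → bbox [-1.2,-1.2,-1.2] .. [1.2,1.2,1.2]
lo = A.lo+B.lo = [-3.5-1.2, 11.5-1.2, 0.7-1.2] = [-4.700,10.300,-0.500]
hi = A.hi+B.hi = [2.3+1.2, 18.6+1.2, 18.4+1.2] = [3.500,19.800,19.600]
diag = √(8.2²+9.5²+20.1²) = √561.5 = 23.696

min=[-4.700,10.300,-0.500] max=[3.500,19.800,19.600] diag=23.696


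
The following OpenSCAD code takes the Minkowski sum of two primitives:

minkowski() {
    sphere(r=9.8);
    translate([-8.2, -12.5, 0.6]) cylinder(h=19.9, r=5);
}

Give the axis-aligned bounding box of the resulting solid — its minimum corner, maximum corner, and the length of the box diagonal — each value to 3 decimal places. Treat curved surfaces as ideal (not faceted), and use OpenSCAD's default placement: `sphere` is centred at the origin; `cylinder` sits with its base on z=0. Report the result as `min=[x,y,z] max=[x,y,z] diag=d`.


min=[-23.000,-27.300,-9.200] max=[6.600,2.300,30.300] diag=57.555

A = translate([-8.2, -12.5, 0.6]) cylinder(h=19.9, r=5) → bbox [-13.2,-17.5,0.6] .. [-3.2,-7.5,20.5]
B = sphere(r=9.8) → bbox [-9.8,-9.8,-9.8] .. [9.8,9.8,9.8]
lo = A.lo+B.lo = [-13.2-9.8, -17.5-9.8, 0.6-9.8] = [-23.000,-27.300,-9.200]
hi = A.hi+B.hi = [-3.2+9.8, -7.5+9.8, 20.5+9.8] = [6.600,2.300,30.300]
diag = √(29.6²+29.6²+39.5²) = √3312.57 = 57.555


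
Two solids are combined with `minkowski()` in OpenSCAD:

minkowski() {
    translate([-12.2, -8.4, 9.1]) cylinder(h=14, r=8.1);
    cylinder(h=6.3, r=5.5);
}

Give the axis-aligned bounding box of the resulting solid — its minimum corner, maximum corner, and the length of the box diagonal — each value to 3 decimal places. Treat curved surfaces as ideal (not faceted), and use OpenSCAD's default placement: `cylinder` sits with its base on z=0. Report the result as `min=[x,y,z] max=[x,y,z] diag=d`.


A = translate([-12.2, -8.4, 9.1]) cylinder(h=14, r=8.1) → bbox [-20.3,-16.5,9.1] .. [-4.1,-0.3,23.1]
B = cylinder(h=6.3, r=5.5) → bbox [-5.5,-5.5,0] .. [5.5,5.5,6.3]
lo = A.lo+B.lo = [-20.3-5.5, -16.5-5.5, 9.1+0] = [-25.800,-22.000,9.100]
hi = A.hi+B.hi = [-4.1+5.5, -0.3+5.5, 23.1+6.3] = [1.400,5.200,29.400]
diag = √(27.2²+27.2²+20.3²) = √1891.77 = 43.494

min=[-25.800,-22.000,9.100] max=[1.400,5.200,29.400] diag=43.494


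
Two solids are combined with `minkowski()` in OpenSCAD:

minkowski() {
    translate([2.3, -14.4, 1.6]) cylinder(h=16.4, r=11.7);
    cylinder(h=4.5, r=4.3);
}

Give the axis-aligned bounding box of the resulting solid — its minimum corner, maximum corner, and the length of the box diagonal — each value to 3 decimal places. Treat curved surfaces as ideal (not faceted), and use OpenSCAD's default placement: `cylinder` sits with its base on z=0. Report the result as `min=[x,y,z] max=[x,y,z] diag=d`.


min=[-13.700,-30.400,1.600] max=[18.300,1.600,22.500] diag=49.848

A = translate([2.3, -14.4, 1.6]) cylinder(h=16.4, r=11.7) → bbox [-9.4,-26.1,1.6] .. [14,-2.7,18]
B = cylinder(h=4.5, r=4.3) → bbox [-4.3,-4.3,0] .. [4.3,4.3,4.5]
lo = A.lo+B.lo = [-9.4-4.3, -26.1-4.3, 1.6+0] = [-13.700,-30.400,1.600]
hi = A.hi+B.hi = [14+4.3, -2.7+4.3, 18+4.5] = [18.300,1.600,22.500]
diag = √(32²+32²+20.9²) = √2484.81 = 49.848


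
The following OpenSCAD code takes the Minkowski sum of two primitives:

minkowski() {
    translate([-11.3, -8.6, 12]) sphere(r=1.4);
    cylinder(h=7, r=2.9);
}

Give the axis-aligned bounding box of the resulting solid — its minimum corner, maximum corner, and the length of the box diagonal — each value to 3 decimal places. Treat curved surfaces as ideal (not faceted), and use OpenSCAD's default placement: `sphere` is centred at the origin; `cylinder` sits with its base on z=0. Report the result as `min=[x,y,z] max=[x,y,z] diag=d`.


min=[-15.600,-12.900,10.600] max=[-7.000,-4.300,20.400] diag=15.619

A = translate([-11.3, -8.6, 12]) sphere(r=1.4) → bbox [-12.7,-10,10.6] .. [-9.9,-7.2,13.4]
B = cylinder(h=7, r=2.9) → bbox [-2.9,-2.9,0] .. [2.9,2.9,7]
lo = A.lo+B.lo = [-12.7-2.9, -10-2.9, 10.6+0] = [-15.600,-12.900,10.600]
hi = A.hi+B.hi = [-9.9+2.9, -7.2+2.9, 13.4+7] = [-7.000,-4.300,20.400]
diag = √(8.6²+8.6²+9.8²) = √243.96 = 15.619


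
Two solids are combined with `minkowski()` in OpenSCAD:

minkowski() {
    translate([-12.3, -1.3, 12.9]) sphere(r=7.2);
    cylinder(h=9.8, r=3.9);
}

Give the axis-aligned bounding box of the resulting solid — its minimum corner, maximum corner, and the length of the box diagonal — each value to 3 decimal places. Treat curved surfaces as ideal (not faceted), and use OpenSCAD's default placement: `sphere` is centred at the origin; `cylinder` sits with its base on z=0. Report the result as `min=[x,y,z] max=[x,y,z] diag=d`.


min=[-23.400,-12.400,5.700] max=[-1.200,9.800,29.900] diag=39.640

A = translate([-12.3, -1.3, 12.9]) sphere(r=7.2) → bbox [-19.5,-8.5,5.7] .. [-5.1,5.9,20.1]
B = cylinder(h=9.8, r=3.9) → bbox [-3.9,-3.9,0] .. [3.9,3.9,9.8]
lo = A.lo+B.lo = [-19.5-3.9, -8.5-3.9, 5.7+0] = [-23.400,-12.400,5.700]
hi = A.hi+B.hi = [-5.1+3.9, 5.9+3.9, 20.1+9.8] = [-1.200,9.800,29.900]
diag = √(22.2²+22.2²+24.2²) = √1571.32 = 39.640


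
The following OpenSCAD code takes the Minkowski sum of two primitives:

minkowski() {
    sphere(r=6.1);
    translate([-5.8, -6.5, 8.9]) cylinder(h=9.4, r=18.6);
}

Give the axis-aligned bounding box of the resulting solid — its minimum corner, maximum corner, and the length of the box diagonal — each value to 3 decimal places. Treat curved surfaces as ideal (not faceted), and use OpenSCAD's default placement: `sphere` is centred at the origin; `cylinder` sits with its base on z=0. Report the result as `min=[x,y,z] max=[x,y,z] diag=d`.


A = translate([-5.8, -6.5, 8.9]) cylinder(h=9.4, r=18.6) → bbox [-24.4,-25.1,8.9] .. [12.8,12.1,18.3]
B = sphere(r=6.1) → bbox [-6.1,-6.1,-6.1] .. [6.1,6.1,6.1]
lo = A.lo+B.lo = [-24.4-6.1, -25.1-6.1, 8.9-6.1] = [-30.500,-31.200,2.800]
hi = A.hi+B.hi = [12.8+6.1, 12.1+6.1, 18.3+6.1] = [18.900,18.200,24.400]
diag = √(49.4²+49.4²+21.6²) = √5347.28 = 73.125

min=[-30.500,-31.200,2.800] max=[18.900,18.200,24.400] diag=73.125


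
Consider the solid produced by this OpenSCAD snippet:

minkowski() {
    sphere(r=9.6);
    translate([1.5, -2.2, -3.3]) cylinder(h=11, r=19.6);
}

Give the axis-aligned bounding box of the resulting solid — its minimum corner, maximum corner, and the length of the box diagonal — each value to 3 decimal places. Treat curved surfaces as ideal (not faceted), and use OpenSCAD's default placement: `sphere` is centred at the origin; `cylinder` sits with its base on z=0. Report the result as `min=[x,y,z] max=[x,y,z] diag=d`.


A = translate([1.5, -2.2, -3.3]) cylinder(h=11, r=19.6) → bbox [-18.1,-21.8,-3.3] .. [21.1,17.4,7.7]
B = sphere(r=9.6) → bbox [-9.6,-9.6,-9.6] .. [9.6,9.6,9.6]
lo = A.lo+B.lo = [-18.1-9.6, -21.8-9.6, -3.3-9.6] = [-27.700,-31.400,-12.900]
hi = A.hi+B.hi = [21.1+9.6, 17.4+9.6, 7.7+9.6] = [30.700,27.000,17.300]
diag = √(58.4²+58.4²+30.2²) = √7733.16 = 87.938

min=[-27.700,-31.400,-12.900] max=[30.700,27.000,17.300] diag=87.938


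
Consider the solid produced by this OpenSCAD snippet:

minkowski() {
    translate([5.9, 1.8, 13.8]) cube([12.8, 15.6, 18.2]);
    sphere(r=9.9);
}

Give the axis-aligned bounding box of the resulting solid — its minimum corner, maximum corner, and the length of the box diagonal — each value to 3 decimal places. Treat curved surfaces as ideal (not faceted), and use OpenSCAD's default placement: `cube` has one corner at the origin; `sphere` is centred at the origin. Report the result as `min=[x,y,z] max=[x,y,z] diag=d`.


min=[-4.000,-8.100,3.900] max=[28.600,27.300,41.900] diag=61.318

A = translate([5.9, 1.8, 13.8]) cube([12.8, 15.6, 18.2]) → bbox [5.9,1.8,13.8] .. [18.7,17.4,32]
B = sphere(r=9.9) → bbox [-9.9,-9.9,-9.9] .. [9.9,9.9,9.9]
lo = A.lo+B.lo = [5.9-9.9, 1.8-9.9, 13.8-9.9] = [-4.000,-8.100,3.900]
hi = A.hi+B.hi = [18.7+9.9, 17.4+9.9, 32+9.9] = [28.600,27.300,41.900]
diag = √(32.6²+35.4²+38²) = √3759.92 = 61.318
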